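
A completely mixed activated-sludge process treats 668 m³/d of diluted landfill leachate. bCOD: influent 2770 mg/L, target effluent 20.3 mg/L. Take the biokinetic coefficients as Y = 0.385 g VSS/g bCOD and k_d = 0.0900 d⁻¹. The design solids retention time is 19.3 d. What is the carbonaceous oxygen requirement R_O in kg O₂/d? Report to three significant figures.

R_O ≈ 1470 kg O₂/d

Observed yield with endogenous decay: Y_obs = Y / (1 + k_d·θ_c) = 0.385 / (1 + 0.0900 × 19.3) = 0.385 / 2.737 = 0.1407 g VSS/g bCOD.
Substrate removed = Q·(S₀ − S) = 668 m³/d × (2770 − 20.3) g/m³ = 1.84×10^6 g/d = 1837 kg/d.
Biomass synthesised: P_X = Y_obs × 1837 = 258.4 kg VSS/d.
R_O = Q·ΔS − 1.42 P_X = 1837 − 366.9 = 1470 kg O₂/d.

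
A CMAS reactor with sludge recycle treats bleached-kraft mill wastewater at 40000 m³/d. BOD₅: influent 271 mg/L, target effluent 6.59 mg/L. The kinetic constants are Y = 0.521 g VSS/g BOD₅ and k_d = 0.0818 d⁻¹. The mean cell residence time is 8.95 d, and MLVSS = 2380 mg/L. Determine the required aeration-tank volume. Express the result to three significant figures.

V ≈ 12000 m³

From the SRT design equation V = Y Q (S₀−S) θ_c / [X (1 + k_d θ_c)] = 0.521 × 40000 × (271 − 6.59) × 8.95 / [2380 × (1 + 0.0818 × 8.95)] = 4.93×10^7 / 4122 = 11963 m³.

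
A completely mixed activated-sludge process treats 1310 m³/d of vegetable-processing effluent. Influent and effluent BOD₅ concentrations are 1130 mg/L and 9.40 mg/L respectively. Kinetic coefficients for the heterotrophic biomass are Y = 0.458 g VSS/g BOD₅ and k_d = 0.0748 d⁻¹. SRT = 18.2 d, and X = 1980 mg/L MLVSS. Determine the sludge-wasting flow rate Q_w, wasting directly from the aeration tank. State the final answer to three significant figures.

Rearranging the biomass balance for a CMAS with decay, V = Y·Q·ΔS·θ_c / [X·(1+k_d θ_c)] = 0.458 × 1310 × (1130 − 9.40) × 18.2 / [1980 × (1 + 0.0748 × 18.2)] = 1.22×10^7 / 4675 = 2617 m³.
Wasting from the aeration tank: Q_w = V / θ_c = 2617 / 18.2 = 143.8 m³/d.

Q_w ≈ 144 m³/d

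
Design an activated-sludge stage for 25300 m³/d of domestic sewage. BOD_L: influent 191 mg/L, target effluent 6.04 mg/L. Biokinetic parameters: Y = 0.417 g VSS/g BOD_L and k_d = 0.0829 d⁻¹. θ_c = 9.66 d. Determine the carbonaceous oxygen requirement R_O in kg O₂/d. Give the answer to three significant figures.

Correct the yield for decay: Y_obs = Y/(1 + k_d θ_c) = 0.417 / (1 + 0.0829 × 9.66) = 0.417 / 1.801 = 0.2316.
Mass of BOD_L removed per day: Q(S₀ − S) = 25300 × 185.0 g/m³ = 4679 kg/d.
Net sludge production P_X = 0.2316 × 4679 = 1084 kg VSS/d.
R_O = Q·ΔS − 1.42 P_X = 4679 − 1539 = 3141 kg O₂/d.

R_O ≈ 3140 kg O₂/d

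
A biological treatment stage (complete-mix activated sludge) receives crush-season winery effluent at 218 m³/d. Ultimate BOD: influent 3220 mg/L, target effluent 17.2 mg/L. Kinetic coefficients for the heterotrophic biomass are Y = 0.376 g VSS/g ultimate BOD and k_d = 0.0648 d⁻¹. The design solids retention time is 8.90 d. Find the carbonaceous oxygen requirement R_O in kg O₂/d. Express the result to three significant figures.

Y_obs = Y / (1 + k_d θ_c) = 0.376 / (1 + 0.0648 × 8.90) = 0.376 / 1.577 = 0.2385.
Substrate removed = Q·(S₀ − S) = 218 m³/d × (3220 − 17.2) g/m³ = 6.98×10^5 g/d = 698.2 kg/d.
Biomass synthesised: P_X = Y_obs × 698.2 = 166.5 kg VSS/d.
R_O = Q·ΔS − 1.42 P_X = 698.2 − 236.4 = 461.8 kg O₂/d.

R_O ≈ 462 kg O₂/d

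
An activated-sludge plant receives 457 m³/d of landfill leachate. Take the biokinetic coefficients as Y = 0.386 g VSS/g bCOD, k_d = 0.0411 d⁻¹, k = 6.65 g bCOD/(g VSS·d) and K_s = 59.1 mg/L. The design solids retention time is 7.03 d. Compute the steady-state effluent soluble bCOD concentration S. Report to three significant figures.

S ≈ 4.55 mg/L

Effluent substrate depends only on kinetics and SRT: S = K_s(1 + k_d θ_c) / [θ_c(Yk − k_d) − 1] = 59.1 × (1 + 0.0411 × 7.03) / [7.03 × (0.386 × 6.65 − 0.0411) − 1] = 76.18 / 16.76 = 4.546 mg/L.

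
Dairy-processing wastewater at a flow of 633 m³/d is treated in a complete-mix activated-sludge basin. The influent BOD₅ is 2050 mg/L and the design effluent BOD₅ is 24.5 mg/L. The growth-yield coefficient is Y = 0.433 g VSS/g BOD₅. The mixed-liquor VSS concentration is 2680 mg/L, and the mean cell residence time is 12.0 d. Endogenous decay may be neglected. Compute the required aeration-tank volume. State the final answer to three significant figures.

V·X = Y·Q·ΔS·θ_c gives V = 0.433 × 633 × (2050 − 24.5) × 12.0 / 2680 = 2486 m³.

V ≈ 2490 m³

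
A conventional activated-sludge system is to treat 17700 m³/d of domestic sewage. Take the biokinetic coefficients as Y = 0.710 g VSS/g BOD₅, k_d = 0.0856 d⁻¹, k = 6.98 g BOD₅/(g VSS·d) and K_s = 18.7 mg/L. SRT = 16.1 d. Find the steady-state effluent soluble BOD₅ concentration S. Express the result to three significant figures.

S ≈ 0.574 mg/L

For a completely mixed reactor with recycle the Lawrence–McCarty relation gives S = K_s·(1 + k_d·θ_c) / [θ_c·(Y·k − k_d) − 1] = 18.7 × (1 + 0.0856 × 16.1) / [16.1 × (0.710 × 6.98 − 0.0856) − 1] = 44.47 / 77.41 = 0.5745 mg/L.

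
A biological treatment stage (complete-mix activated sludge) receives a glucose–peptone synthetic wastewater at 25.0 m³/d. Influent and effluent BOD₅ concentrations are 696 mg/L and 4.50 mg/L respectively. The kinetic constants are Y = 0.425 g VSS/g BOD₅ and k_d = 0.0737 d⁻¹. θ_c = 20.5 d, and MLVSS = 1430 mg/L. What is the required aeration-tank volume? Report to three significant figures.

Rearranging the biomass balance for a CMAS with decay, V = Y·Q·ΔS·θ_c / [X·(1+k_d θ_c)] = 0.425 × 25.0 × (696 − 4.50) × 20.5 / [1430 × (1 + 0.0737 × 20.5)] = 1.51×10^5 / 3591 = 41.95 m³.

V ≈ 41.9 m³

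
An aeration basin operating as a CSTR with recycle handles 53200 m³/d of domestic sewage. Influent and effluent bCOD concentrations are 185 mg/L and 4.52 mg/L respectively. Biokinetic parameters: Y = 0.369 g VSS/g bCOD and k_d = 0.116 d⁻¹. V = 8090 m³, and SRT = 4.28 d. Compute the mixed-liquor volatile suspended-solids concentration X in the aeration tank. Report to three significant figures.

X ≈ 1250 mg/L

Solving the biomass balance for X: X = Y Q (S₀−S) θ_c / [V (1+k_d θ_c)] = 0.369 × 53200 × (185 − 4.52) × 4.28 / [8090 × (1 + 0.116 × 4.28)] = 1253 mg/L.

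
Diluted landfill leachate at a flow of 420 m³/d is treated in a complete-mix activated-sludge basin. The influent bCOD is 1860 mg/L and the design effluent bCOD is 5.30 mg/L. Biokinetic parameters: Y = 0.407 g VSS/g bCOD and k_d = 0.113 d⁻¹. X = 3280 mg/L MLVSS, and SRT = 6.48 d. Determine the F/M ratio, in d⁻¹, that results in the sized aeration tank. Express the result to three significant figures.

F/M ≈ 0.659 d⁻¹

Rearranging the biomass balance for a CMAS with decay, V = Y·Q·ΔS·θ_c / [X·(1+k_d θ_c)] = 0.407 × 420 × (1860 − 5.30) × 6.48 / [3280 × (1 + 0.113 × 6.48)] = 2.05×10^6 / 5682 = 361.6 m³.
F/M = applied load / biomass = Q·S₀/(V·X) = 420 × 1860 / (361.6 × 3280) = 0.6587 d⁻¹.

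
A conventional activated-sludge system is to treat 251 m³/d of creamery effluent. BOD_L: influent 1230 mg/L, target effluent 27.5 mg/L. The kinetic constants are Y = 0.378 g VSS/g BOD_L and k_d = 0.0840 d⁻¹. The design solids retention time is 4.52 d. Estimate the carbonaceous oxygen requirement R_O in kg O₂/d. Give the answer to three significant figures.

Observed yield with endogenous decay: Y_obs = Y / (1 + k_d·θ_c) = 0.378 / (1 + 0.0840 × 4.52) = 0.378 / 1.380 = 0.2740 g VSS/g BOD_L.
Mass of BOD_L removed per day: Q(S₀ − S) = 251 × 1202 g/m³ = 301.8 kg/d.
Net sludge production P_X = 0.2740 × 301.8 = 82.69 kg VSS/d.
Carbonaceous O₂ demand = substrate oxidised − cell-mass equivalent = 301.8 − 1.42 × 82.69 = 184.4 kg O₂/d.

R_O ≈ 184 kg O₂/d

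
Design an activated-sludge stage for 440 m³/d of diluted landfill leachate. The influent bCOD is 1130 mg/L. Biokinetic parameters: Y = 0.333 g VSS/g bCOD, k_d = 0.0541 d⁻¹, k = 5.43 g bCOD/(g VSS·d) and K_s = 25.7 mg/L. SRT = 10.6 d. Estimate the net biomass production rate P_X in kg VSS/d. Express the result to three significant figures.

Effluent substrate depends only on kinetics and SRT: S = K_s(1 + k_d θ_c) / [θ_c(Yk − k_d) − 1] = 25.7 × (1 + 0.0541 × 10.6) / [10.6 × (0.333 × 5.43 − 0.0541) − 1] = 40.44 / 17.59 = 2.298 mg/L.
The observed yield is Y_obs = Y/(1 + k_d·θ_c) = 0.333 / (1 + 0.0541 × 10.6) = 0.333 / 1.573 = 0.2116 g VSS per g bCOD removed.
ΔS = 1130 − 2.30 = 1128 mg/L, so the substrate removal rate is 440 × 1128/1000 = 496.2 kg bCOD/d.
Net biomass production P_X = Y_obs × Q·(S₀ − S) = 0.2116 × 496.2 = 105.0 kg VSS/d.

P_X ≈ 105 kg VSS/d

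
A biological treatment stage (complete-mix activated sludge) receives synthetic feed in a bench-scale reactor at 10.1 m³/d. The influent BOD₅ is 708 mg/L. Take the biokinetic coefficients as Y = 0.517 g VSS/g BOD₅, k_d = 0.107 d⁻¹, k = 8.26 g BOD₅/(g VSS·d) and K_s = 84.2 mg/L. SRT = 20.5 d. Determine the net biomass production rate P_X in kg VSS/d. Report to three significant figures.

From the Monod/SRT balance for a CMAS, S = K_s·(1+k_d θ_c)/[θ_c·(Y k − k_d) − 1] = 84.2 × (1 + 0.107 × 20.5) / [20.5 × (0.517 × 8.26 − 0.107) − 1] = 268.9 / 84.35 = 3.188 mg/L.
The observed yield is Y_obs = Y/(1 + k_d·θ_c) = 0.517 / (1 + 0.107 × 20.5) = 0.517 / 3.193 = 0.1619 g VSS per g BOD₅ removed.
Q·(S₀ − S) = 10.1 × (708 − 3.19) × 10⁻³ = 7.119 kg/d removed.
Biomass produced: P_X = Y_obs·Q·ΔS = 0.1619 × 7.119 ≈ 1.152 kg VSS/d.

P_X ≈ 1.15 kg VSS/d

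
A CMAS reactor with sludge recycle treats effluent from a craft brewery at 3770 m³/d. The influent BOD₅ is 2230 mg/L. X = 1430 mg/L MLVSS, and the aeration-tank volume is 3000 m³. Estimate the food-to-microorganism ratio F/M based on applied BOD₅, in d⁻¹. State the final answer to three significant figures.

F/M ≈ 1.96 d⁻¹

Food-to-microorganism ratio F/M = Q S₀ / (V X) = 3770 × 2230 / (3000 × 1430) = 1.960 d⁻¹.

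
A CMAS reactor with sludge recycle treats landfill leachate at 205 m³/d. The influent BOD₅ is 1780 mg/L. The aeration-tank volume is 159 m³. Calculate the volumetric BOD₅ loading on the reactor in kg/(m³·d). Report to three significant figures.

L_v ≈ 2.29 kg BOD₅/(m³·d)

Applied BOD₅ load per unit volume = Q·S₀/V = (205 × 1780/1000)/159.0 = 2.295 kg BOD₅·m⁻³·d⁻¹.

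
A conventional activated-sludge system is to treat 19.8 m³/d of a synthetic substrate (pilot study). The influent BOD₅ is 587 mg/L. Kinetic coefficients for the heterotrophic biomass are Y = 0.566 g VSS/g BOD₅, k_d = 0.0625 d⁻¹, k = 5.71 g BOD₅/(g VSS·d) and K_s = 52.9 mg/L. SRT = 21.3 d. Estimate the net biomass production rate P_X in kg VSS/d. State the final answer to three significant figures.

P_X ≈ 2.81 kg VSS/d

From the Monod/SRT balance for a CMAS, S = K_s·(1+k_d θ_c)/[θ_c·(Y k − k_d) − 1] = 52.9 × (1 + 0.0625 × 21.3) / [21.3 × (0.566 × 5.71 − 0.0625) − 1] = 123.3 / 66.51 = 1.854 mg/L.
The observed yield is Y_obs = Y/(1 + k_d·θ_c) = 0.566 / (1 + 0.0625 × 21.3) = 0.566 / 2.331 = 0.2428 g VSS per g BOD₅ removed.
Q·(S₀ − S) = 19.8 × (587 − 1.85) × 10⁻³ = 11.59 kg/d removed.
Biomass produced: P_X = Y_obs·Q·ΔS = 0.2428 × 11.59 ≈ 2.813 kg VSS/d.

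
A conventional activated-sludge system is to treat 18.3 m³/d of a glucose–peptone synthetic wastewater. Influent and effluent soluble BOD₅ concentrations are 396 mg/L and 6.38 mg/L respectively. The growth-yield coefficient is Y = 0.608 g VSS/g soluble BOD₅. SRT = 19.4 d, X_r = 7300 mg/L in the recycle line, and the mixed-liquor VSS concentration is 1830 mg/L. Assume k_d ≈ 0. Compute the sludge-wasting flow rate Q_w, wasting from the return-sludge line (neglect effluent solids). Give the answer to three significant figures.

With k_d = 0 the design equation reduces to V = Y Q (S₀−S) θ_c / X = 0.608 × 18.3 × (396 − 6.38) × 19.4 / 1830 = 45.96 m³.
Q_w = (V·X)/(θ_c X_r) = 45.96 × 1830 / (19.4 × 7300) = 0.5938 m³/d.

Q_w ≈ 0.594 m³/d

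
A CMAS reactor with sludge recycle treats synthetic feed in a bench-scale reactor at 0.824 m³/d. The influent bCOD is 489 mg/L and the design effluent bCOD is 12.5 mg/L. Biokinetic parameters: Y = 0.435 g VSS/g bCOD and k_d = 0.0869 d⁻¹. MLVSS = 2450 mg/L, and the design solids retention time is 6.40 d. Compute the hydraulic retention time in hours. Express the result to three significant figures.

From the SRT design equation V = Y Q (S₀−S) θ_c / [X (1 + k_d θ_c)] = 0.435 × 0.824 × (489 − 12.5) × 6.40 / [2450 × (1 + 0.0869 × 6.40)] = 1.09×10^3 / 3813 = 0.2867 m³.
Hydraulic retention time τ = V/Q = 0.2867 / 0.824 = 0.3479 d = 8.351 h.

τ ≈ 8.35 h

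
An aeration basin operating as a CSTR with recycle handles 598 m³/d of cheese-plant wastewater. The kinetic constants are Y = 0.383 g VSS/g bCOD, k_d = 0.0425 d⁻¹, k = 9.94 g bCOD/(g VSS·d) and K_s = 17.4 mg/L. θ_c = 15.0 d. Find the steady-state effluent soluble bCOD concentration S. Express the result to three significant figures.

S ≈ 0.514 mg/L

Effluent substrate depends only on kinetics and SRT: S = K_s(1 + k_d θ_c) / [θ_c(Yk − k_d) − 1] = 17.4 × (1 + 0.0425 × 15.0) / [15.0 × (0.383 × 9.94 − 0.0425) − 1] = 28.49 / 55.47 = 0.5137 mg/L.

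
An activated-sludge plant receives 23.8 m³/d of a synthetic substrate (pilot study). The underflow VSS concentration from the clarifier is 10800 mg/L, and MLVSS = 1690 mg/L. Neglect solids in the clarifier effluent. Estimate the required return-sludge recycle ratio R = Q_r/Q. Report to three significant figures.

Solids balance on the clarifier gives (1+R)X = R·X_r, so R = X/(X_r − X) = 1690 / (10800 − 1690) = 0.1855.

R ≈ 0.186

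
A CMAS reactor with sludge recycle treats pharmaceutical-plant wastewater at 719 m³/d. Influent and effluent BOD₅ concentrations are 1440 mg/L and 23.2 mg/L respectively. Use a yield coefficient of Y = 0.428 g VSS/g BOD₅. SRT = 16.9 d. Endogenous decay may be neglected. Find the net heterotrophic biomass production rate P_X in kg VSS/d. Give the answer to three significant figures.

Since k_d ≈ 0, Y_obs = Y = 0.428 g VSS/g BOD₅.
ΔS = 1440 − 23.2 = 1417 mg/L, so the substrate removal rate is 719 × 1417/1000 = 1019 kg BOD₅/d.
So the net sludge growth is P_X = 0.4280 × 1019 = 436.0 kg VSS/d.

P_X ≈ 436 kg VSS/d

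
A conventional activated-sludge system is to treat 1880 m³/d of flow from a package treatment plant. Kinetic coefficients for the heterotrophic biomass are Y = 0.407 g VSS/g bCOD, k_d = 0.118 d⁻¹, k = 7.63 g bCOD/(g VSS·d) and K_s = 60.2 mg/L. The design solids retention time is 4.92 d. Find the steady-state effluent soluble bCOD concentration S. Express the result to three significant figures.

S ≈ 6.95 mg/L

From the Monod/SRT balance for a CMAS, S = K_s·(1+k_d θ_c)/[θ_c·(Y k − k_d) − 1] = 60.2 × (1 + 0.118 × 4.92) / [4.92 × (0.407 × 7.63 − 0.118) − 1] = 95.15 / 13.70 = 6.946 mg/L.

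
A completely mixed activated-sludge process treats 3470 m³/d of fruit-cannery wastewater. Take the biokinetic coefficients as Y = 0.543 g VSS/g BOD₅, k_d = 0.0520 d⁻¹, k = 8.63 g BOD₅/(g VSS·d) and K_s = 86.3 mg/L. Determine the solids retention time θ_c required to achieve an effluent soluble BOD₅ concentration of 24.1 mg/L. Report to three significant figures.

θ_c ≈ 1.03 d

From 1/θ_c = Y·k·S/(K_s + S) − k_d: Y·k·S/(K_s+S) = 0.543 × 8.63 × 24.1 / (86.3 + 24.1) = 1.023 d⁻¹.
1/θ_c = 1.023 − 0.0520 = 0.9710 d⁻¹, so θ_c = 1.030 d.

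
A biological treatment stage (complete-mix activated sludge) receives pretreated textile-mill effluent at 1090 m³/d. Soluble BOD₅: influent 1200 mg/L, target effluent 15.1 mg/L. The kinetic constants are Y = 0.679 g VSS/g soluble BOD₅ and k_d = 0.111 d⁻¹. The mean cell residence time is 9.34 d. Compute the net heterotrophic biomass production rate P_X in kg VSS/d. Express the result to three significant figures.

P_X ≈ 431 kg VSS/d

Y_obs = Y / (1 + k_d θ_c) = 0.679 / (1 + 0.111 × 9.34) = 0.679 / 2.037 = 0.3334.
Substrate removed = Q·(S₀ − S) = 1090 m³/d × (1200 − 15.1) g/m³ = 1.29×10^6 g/d = 1292 kg/d.
So the net sludge growth is P_X = 0.3334 × 1292 = 430.6 kg VSS/d.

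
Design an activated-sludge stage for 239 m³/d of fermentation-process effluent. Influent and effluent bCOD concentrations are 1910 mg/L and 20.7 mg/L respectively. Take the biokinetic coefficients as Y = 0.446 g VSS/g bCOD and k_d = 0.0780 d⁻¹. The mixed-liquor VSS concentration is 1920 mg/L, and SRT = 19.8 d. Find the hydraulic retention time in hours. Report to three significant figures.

From the SRT design equation V = Y Q (S₀−S) θ_c / [X (1 + k_d θ_c)] = 0.446 × 239 × (1910 − 20.7) × 19.8 / [1920 × (1 + 0.0780 × 19.8)] = 3.99×10^6 / 4885 = 816.2 m³.
τ = V/Q = 816.2/239 = 3.415 d, or 81.96 h.

τ ≈ 82.0 h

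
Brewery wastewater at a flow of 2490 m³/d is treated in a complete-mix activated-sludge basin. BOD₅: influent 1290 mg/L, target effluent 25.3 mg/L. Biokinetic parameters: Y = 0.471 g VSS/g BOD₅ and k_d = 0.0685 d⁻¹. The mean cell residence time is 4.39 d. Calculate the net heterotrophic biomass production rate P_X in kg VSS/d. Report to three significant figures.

Y_obs = Y / (1 + k_d θ_c) = 0.471 / (1 + 0.0685 × 4.39) = 0.471 / 1.301 = 0.3621.
Mass of BOD₅ removed per day: Q(S₀ − S) = 2490 × 1265 g/m³ = 3149 kg/d.
Biomass produced: P_X = Y_obs·Q·ΔS = 0.3621 × 3149 ≈ 1140 kg VSS/d.

P_X ≈ 1140 kg VSS/d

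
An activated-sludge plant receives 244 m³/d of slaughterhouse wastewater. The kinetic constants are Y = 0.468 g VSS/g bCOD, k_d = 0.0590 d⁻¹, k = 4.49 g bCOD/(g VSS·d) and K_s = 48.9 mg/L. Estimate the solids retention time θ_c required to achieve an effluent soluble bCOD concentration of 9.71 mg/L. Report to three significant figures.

From 1/θ_c = Y·k·S/(K_s + S) − k_d: Y·k·S/(K_s+S) = 0.468 × 4.49 × 9.71 / (48.9 + 9.71) = 0.3481 d⁻¹.
θ_c = 1/(μ − k_d) = 1/(0.3481 − 0.0590) = 1/0.2891 = 3.459 d.

θ_c ≈ 3.46 d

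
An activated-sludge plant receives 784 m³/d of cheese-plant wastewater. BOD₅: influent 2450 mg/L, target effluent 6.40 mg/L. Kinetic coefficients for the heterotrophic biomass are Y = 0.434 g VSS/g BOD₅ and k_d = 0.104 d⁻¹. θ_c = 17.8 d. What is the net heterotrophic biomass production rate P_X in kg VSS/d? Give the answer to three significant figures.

P_X ≈ 292 kg VSS/d

Y_obs = Y / (1 + k_d θ_c) = 0.434 / (1 + 0.104 × 17.8) = 0.434 / 2.851 = 0.1522.
Substrate removed = Q·(S₀ − S) = 784 m³/d × (2450 − 6.40) g/m³ = 1.92×10^6 g/d = 1916 kg/d.
Net biomass production P_X = Y_obs × Q·(S₀ − S) = 0.1522 × 1916 = 291.6 kg VSS/d.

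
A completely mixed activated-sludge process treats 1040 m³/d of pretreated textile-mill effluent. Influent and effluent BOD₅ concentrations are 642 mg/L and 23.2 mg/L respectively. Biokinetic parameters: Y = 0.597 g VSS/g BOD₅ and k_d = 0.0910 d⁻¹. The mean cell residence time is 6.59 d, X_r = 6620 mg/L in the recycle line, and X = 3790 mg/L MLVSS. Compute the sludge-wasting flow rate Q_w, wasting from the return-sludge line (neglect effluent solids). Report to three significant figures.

Rearranging the biomass balance for a CMAS with decay, V = Y·Q·ΔS·θ_c / [X·(1+k_d θ_c)] = 0.597 × 1040 × (642 − 23.2) × 6.59 / [3790 × (1 + 0.0910 × 6.59)] = 2.53×10^6 / 6063 = 417.6 m³.
θ_c = V·X/(Q_w·X_r) when wasting from the recycle, so Q_w = V·X/(θ_c·X_r) = 417.6 × 3790 / (6.59 × 6620) = 36.28 m³/d.

Q_w ≈ 36.3 m³/d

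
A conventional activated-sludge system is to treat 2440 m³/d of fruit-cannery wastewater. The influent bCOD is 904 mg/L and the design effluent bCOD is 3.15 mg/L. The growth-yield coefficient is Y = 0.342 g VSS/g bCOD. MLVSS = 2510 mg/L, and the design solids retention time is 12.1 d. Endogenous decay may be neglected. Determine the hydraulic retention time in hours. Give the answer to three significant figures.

With k_d = 0 the design equation reduces to V = Y Q (S₀−S) θ_c / X = 0.342 × 2440 × (904 − 3.15) × 12.1 / 2510 = 3624 m³.
Hydraulic retention time τ = V/Q = 3624 / 2440 = 1.485 d = 35.65 h.

τ ≈ 35.6 h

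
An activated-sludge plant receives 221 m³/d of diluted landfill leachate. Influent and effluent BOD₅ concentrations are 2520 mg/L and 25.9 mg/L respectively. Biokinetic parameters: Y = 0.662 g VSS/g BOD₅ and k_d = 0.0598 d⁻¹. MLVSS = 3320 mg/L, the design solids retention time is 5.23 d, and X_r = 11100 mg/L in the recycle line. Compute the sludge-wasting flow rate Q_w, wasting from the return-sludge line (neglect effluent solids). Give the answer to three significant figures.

Rearranging the biomass balance for a CMAS with decay, V = Y·Q·ΔS·θ_c / [X·(1+k_d θ_c)] = 0.662 × 221 × (2520 − 25.9) × 5.23 / [3320 × (1 + 0.0598 × 5.23)] = 1.91×10^6 / 4358 = 437.9 m³.
Q_w = (V·X)/(θ_c X_r) = 437.9 × 3320 / (5.23 × 11100) = 25.04 m³/d.

Q_w ≈ 25.0 m³/d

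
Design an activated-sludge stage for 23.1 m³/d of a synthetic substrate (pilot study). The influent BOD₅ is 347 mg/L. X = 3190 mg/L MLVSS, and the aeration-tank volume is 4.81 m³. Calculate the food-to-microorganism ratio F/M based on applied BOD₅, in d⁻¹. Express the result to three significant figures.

Food-to-microorganism ratio F/M = Q S₀ / (V X) = 23.1 × 347 / (4.810 × 3190) = 0.5224 d⁻¹.

F/M ≈ 0.522 d⁻¹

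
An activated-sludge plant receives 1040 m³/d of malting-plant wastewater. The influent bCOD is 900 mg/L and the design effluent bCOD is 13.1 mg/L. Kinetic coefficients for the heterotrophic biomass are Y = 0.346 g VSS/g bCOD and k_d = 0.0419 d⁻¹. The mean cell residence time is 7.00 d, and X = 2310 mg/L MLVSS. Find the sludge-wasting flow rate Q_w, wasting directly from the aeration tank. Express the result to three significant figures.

Q_w ≈ 107 m³/d

Steady-state biomass mass balance: V·X·(1 + k_d·θ_c) = Y·Q·(S₀ − S)·θ_c, so V = 0.346 × 1040 × (900 − 13.1) × 7.00 / [2310 × (1 + 0.0419 × 7.00)] = 2.23×10^6 / 2988 = 747.8 m³.
For wasting at MLVSS concentration, Q_w = V/θ_c = 747.8/7.00 = 106.8 m³/d.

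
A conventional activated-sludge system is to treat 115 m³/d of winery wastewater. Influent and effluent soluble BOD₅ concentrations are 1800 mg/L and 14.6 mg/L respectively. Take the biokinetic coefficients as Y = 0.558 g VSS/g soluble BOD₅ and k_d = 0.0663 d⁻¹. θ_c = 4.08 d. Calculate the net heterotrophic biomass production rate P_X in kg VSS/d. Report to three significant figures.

P_X ≈ 90.2 kg VSS/d

The observed yield is Y_obs = Y/(1 + k_d·θ_c) = 0.558 / (1 + 0.0663 × 4.08) = 0.558 / 1.271 = 0.4392 g VSS per g soluble BOD₅ removed.
Mass of soluble BOD₅ removed per day: Q(S₀ − S) = 115 × 1785 g/m³ = 205.3 kg/d.
Biomass produced: P_X = Y_obs·Q·ΔS = 0.4392 × 205.3 ≈ 90.18 kg VSS/d.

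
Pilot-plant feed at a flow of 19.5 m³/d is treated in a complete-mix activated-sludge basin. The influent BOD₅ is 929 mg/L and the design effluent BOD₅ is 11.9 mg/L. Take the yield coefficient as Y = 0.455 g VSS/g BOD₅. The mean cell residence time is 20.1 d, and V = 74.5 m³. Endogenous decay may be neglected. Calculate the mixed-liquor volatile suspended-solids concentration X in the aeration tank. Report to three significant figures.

X ≈ 2200 mg/L

X = Y·Q·ΔS·θ_c / V = 0.455 × 19.5 × (929 − 11.9) × 20.1 / 74.5 = 2195 mg/L.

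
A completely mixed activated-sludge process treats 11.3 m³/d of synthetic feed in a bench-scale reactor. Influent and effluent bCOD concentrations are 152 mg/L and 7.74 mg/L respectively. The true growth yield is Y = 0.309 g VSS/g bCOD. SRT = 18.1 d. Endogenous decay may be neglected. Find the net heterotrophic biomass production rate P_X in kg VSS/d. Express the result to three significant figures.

P_X ≈ 0.504 kg VSS/d

With endogenous decay neglected, the observed yield equals the true yield: Y_obs = Y = 0.309 g VSS/g bCOD.
Mass of bCOD removed per day: Q(S₀ − S) = 11.3 × 144.3 g/m³ = 1.630 kg/d.
So the net sludge growth is P_X = 0.3090 × 1.630 = 0.5037 kg VSS/d.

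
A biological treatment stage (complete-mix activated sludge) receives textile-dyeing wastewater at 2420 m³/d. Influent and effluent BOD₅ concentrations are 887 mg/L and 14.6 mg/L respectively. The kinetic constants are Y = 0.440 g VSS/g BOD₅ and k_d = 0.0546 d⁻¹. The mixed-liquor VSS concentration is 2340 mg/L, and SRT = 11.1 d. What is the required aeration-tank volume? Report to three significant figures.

V ≈ 2740 m³

Steady-state biomass mass balance: V·X·(1 + k_d·θ_c) = Y·Q·(S₀ − S)·θ_c, so V = 0.440 × 2420 × (887 − 14.6) × 11.1 / [2340 × (1 + 0.0546 × 11.1)] = 1.03×10^7 / 3758 = 2744 m³.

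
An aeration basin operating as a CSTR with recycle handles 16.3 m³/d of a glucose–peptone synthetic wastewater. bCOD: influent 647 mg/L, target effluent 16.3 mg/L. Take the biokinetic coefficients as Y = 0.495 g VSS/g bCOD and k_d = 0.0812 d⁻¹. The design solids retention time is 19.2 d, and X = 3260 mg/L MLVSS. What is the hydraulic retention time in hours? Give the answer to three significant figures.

From the SRT design equation V = Y Q (S₀−S) θ_c / [X (1 + k_d θ_c)] = 0.495 × 16.3 × (647 − 16.3) × 19.2 / [3260 × (1 + 0.0812 × 19.2)] = 9.77×10^4 / 8342 = 11.71 m³.
HRT = V/Q = 11.71 m³ / 16.3 m³·d⁻¹ = 0.7185 d × 24 = 17.24 h.

τ ≈ 17.2 h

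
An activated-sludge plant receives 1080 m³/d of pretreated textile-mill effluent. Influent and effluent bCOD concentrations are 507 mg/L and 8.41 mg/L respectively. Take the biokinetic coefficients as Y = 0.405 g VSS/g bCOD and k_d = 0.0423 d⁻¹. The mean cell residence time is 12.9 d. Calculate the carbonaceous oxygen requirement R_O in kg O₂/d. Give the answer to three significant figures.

The observed yield is Y_obs = Y/(1 + k_d·θ_c) = 0.405 / (1 + 0.0423 × 12.9) = 0.405 / 1.546 = 0.2620 g VSS per g bCOD removed.
ΔS = 507 − 8.41 = 498.6 mg/L, so the substrate removal rate is 1080 × 498.6/1000 = 538.5 kg bCOD/d.
P_X = Y_obs·Q·(S₀ − S) = 0.2620 × 538.5 = 141.1 kg VSS/d.
R_O = Q·(S₀ − S) − 1.42·P_X = 538.5 − 1.42 × 141.1 = 338.1 kg O₂/d.

R_O ≈ 338 kg O₂/d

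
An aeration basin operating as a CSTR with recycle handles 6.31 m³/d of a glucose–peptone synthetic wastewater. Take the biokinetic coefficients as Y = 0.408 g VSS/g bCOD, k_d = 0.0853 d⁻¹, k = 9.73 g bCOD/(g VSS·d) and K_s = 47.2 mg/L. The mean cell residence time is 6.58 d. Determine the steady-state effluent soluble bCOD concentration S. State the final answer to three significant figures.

S ≈ 3.00 mg/L

From the Monod/SRT balance for a CMAS, S = K_s·(1+k_d θ_c)/[θ_c·(Y k − k_d) − 1] = 47.2 × (1 + 0.0853 × 6.58) / [6.58 × (0.408 × 9.73 − 0.0853) − 1] = 73.69 / 24.56 = 3.000 mg/L.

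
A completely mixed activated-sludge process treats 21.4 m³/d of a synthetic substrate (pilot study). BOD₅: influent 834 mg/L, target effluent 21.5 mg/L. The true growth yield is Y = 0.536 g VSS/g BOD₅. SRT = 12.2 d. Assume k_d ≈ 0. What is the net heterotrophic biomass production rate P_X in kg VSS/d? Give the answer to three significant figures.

P_X ≈ 9.32 kg VSS/d

With endogenous decay neglected, the observed yield equals the true yield: Y_obs = Y = 0.536 g VSS/g BOD₅.
Substrate removed = Q·(S₀ − S) = 21.4 m³/d × (834 − 21.5) g/m³ = 1.74×10^4 g/d = 17.39 kg/d.
P_X = Y_obs · Q(S₀ − S) = 0.5360 × 17.39 = 9.320 kg VSS/d.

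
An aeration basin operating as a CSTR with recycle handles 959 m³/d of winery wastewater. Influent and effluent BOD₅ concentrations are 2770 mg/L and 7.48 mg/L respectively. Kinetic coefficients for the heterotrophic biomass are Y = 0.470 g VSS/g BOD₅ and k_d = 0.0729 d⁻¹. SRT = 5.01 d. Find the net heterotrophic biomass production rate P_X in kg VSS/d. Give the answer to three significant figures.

Correct the yield for decay: Y_obs = Y/(1 + k_d θ_c) = 0.470 / (1 + 0.0729 × 5.01) = 0.470 / 1.365 = 0.3443.
ΔS = 2770 − 7.48 = 2763 mg/L, so the substrate removal rate is 959 × 2763/1000 = 2649 kg BOD₅/d.
Biomass produced: P_X = Y_obs·Q·ΔS = 0.3443 × 2649 ≈ 912.0 kg VSS/d.

P_X ≈ 912 kg VSS/d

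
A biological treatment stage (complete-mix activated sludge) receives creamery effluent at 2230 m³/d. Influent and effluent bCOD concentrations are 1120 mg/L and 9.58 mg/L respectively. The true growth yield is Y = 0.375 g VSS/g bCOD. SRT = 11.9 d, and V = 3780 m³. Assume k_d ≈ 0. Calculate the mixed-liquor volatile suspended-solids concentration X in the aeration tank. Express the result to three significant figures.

X ≈ 2920 mg/L

Without decay, X = Y Q (S₀−S) θ_c / V = 0.375 × 2230 × (1120 − 9.58) × 11.9 / 3780 = 2923 mg/L.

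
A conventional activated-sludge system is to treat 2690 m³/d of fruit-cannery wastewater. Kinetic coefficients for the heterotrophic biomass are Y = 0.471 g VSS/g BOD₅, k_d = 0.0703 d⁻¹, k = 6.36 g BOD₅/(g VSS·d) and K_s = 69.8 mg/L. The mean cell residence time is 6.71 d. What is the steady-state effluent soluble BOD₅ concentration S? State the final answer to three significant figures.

S ≈ 5.51 mg/L

For a completely mixed reactor with recycle the Lawrence–McCarty relation gives S = K_s·(1 + k_d·θ_c) / [θ_c·(Y·k − k_d) − 1] = 69.8 × (1 + 0.0703 × 6.71) / [6.71 × (0.471 × 6.36 − 0.0703) − 1] = 102.7 / 18.63 = 5.514 mg/L.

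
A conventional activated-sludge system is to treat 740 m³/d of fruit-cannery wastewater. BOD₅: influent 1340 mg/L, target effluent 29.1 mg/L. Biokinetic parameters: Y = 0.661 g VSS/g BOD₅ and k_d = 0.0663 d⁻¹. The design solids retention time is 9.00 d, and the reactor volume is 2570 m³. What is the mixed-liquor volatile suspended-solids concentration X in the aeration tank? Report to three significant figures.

X ≈ 1410 mg/L

Solving the biomass balance for X: X = Y Q (S₀−S) θ_c / [V (1+k_d θ_c)] = 0.661 × 740 × (1340 − 29.1) × 9.00 / [2570 × (1 + 0.0663 × 9.00)] = 1406 mg/L.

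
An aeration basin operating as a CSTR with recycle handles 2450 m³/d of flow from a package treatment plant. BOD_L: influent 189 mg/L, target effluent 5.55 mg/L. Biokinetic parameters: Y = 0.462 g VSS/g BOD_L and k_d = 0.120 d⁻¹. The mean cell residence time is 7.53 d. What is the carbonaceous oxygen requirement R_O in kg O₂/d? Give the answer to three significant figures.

The observed yield is Y_obs = Y/(1 + k_d·θ_c) = 0.462 / (1 + 0.120 × 7.53) = 0.462 / 1.904 = 0.2427 g VSS per g BOD_L removed.
Substrate removed = Q·(S₀ − S) = 2450 m³/d × (189 − 5.55) g/m³ = 4.49×10^5 g/d = 449.5 kg/d.
Biomass synthesised: P_X = Y_obs × 449.5 = 109.1 kg VSS/d.
Carbonaceous O₂ demand = substrate oxidised − cell-mass equivalent = 449.5 − 1.42 × 109.1 = 294.6 kg O₂/d.

R_O ≈ 295 kg O₂/d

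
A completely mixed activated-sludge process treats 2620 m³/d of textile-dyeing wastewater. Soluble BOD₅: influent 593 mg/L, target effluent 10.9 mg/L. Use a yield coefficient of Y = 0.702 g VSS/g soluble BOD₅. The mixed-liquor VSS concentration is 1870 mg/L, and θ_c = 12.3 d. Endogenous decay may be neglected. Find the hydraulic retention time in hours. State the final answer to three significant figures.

With k_d = 0 the design equation reduces to V = Y Q (S₀−S) θ_c / X = 0.702 × 2620 × (593 − 10.9) × 12.3 / 1870 = 7042 m³.
τ = V/Q = 7042/2620 = 2.688 d, or 64.51 h.

τ ≈ 64.5 h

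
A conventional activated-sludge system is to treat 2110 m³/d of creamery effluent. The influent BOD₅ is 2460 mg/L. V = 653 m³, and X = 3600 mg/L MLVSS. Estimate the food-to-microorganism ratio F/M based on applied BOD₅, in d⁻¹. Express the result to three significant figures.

Food-to-microorganism ratio F/M = Q S₀ / (V X) = 2110 × 2460 / (653.0 × 3600) = 2.208 d⁻¹.

F/M ≈ 2.21 d⁻¹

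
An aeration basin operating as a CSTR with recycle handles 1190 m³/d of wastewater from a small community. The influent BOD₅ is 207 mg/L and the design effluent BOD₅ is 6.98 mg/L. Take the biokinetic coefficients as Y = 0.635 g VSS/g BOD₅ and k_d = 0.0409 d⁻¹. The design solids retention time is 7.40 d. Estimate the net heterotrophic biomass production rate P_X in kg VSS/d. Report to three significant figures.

Observed yield with endogenous decay: Y_obs = Y / (1 + k_d·θ_c) = 0.635 / (1 + 0.0409 × 7.40) = 0.635 / 1.303 = 0.4875 g VSS/g BOD₅.
Mass of BOD₅ removed per day: Q(S₀ − S) = 1190 × 200.0 g/m³ = 238.0 kg/d.
So the net sludge growth is P_X = 0.4875 × 238.0 = 116.0 kg VSS/d.

P_X ≈ 116 kg VSS/d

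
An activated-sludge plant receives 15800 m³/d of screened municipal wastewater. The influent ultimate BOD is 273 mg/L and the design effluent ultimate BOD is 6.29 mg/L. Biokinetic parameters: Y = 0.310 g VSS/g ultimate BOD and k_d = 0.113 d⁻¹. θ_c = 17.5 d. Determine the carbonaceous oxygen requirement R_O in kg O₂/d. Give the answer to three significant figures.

Correct the yield for decay: Y_obs = Y/(1 + k_d θ_c) = 0.310 / (1 + 0.113 × 17.5) = 0.310 / 2.978 = 0.1041.
Mass of ultimate BOD removed per day: Q(S₀ − S) = 15800 × 266.7 g/m³ = 4214 kg/d.
Net sludge production P_X = 0.1041 × 4214 = 438.7 kg VSS/d.
R_O = Q·(S₀ − S) − 1.42·P_X = 4214 − 1.42 × 438.7 = 3591 kg O₂/d.

R_O ≈ 3590 kg O₂/d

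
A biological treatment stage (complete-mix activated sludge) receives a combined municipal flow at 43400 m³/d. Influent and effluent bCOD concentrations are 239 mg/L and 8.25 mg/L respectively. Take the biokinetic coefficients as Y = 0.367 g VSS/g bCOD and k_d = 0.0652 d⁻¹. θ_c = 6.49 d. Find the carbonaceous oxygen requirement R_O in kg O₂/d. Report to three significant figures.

R_O ≈ 6350 kg O₂/d

Y_obs = Y / (1 + k_d θ_c) = 0.367 / (1 + 0.0652 × 6.49) = 0.367 / 1.423 = 0.2579.
Q·(S₀ − S) = 43400 × (239 − 8.25) × 10⁻³ = 10015 kg/d removed.
Biomass synthesised: P_X = Y_obs × 10015 = 2583 kg VSS/d.
R_O = Q·(S₀ − S) − 1.42·P_X = 10015 − 1.42 × 2583 = 6347 kg O₂/d.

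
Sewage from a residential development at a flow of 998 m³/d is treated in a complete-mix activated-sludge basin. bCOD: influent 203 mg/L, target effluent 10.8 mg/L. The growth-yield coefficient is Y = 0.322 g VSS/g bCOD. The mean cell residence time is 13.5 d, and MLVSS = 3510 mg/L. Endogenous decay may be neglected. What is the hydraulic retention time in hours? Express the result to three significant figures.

With k_d = 0 the design equation reduces to V = Y Q (S₀−S) θ_c / X = 0.322 × 998 × (203 − 10.8) × 13.5 / 3510 = 237.6 m³.
HRT = V/Q = 237.6 m³ / 998 m³·d⁻¹ = 0.2380 d × 24 = 5.713 h.

τ ≈ 5.71 h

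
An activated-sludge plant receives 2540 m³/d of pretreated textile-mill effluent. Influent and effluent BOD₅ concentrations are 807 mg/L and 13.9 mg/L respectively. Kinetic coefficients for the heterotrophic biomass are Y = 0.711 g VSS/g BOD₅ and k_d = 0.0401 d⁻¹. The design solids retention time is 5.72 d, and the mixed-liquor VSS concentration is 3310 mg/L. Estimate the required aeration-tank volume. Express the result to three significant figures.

Steady-state biomass mass balance: V·X·(1 + k_d·θ_c) = Y·Q·(S₀ − S)·θ_c, so V = 0.711 × 2540 × (807 − 13.9) × 5.72 / [3310 × (1 + 0.0401 × 5.72)] = 8.19×10^6 / 4069 = 2013 m³.

V ≈ 2010 m³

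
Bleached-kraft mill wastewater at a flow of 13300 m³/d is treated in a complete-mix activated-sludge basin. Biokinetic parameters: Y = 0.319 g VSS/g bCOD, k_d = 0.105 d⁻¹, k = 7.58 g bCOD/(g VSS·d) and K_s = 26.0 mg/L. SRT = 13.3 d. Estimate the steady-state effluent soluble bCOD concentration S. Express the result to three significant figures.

Effluent substrate depends only on kinetics and SRT: S = K_s(1 + k_d θ_c) / [θ_c(Yk − k_d) − 1] = 26.0 × (1 + 0.105 × 13.3) / [13.3 × (0.319 × 7.58 − 0.105) − 1] = 62.31 / 29.76 = 2.093 mg/L.

S ≈ 2.09 mg/L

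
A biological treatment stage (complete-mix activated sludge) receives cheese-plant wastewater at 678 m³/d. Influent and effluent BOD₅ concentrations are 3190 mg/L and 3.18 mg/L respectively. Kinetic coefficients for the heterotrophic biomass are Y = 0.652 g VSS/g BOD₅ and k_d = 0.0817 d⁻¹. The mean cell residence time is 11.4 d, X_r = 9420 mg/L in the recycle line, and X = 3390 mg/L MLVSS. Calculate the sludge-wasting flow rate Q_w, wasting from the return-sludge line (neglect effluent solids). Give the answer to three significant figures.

Q_w ≈ 77.4 m³/d

From the SRT design equation V = Y Q (S₀−S) θ_c / [X (1 + k_d θ_c)] = 0.652 × 678 × (3190 − 3.18) × 11.4 / [3390 × (1 + 0.0817 × 11.4)] = 1.61×10^7 / 6547 = 2453 m³.
Wasting from the return line (neglecting effluent solids): Q_w = V·X / (θ_c·X_r) = 2453 × 3390 / (11.4 × 9420) = 77.43 m³/d.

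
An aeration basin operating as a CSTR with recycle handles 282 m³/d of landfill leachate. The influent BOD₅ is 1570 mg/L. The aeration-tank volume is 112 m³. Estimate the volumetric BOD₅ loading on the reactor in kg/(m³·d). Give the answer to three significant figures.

L_v ≈ 3.95 kg BOD₅/(m³·d)

L_v = Q S₀ / V = 282 × 1570 × 10⁻³ / 112.0 = 3.953 kg/(m³·d).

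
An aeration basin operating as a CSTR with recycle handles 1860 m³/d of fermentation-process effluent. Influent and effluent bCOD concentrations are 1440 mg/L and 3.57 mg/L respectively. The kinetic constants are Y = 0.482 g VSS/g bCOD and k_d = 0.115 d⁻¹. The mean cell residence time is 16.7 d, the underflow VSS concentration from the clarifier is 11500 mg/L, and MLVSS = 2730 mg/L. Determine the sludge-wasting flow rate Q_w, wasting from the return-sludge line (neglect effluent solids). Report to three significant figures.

Q_w ≈ 38.3 m³/d

From the SRT design equation V = Y Q (S₀−S) θ_c / [X (1 + k_d θ_c)] = 0.482 × 1860 × (1440 − 3.57) × 16.7 / [2730 × (1 + 0.115 × 16.7)] = 2.15×10^7 / 7973 = 2697 m³.
Q_w = (V·X)/(θ_c X_r) = 2697 × 2730 / (16.7 × 11500) = 38.34 m³/d.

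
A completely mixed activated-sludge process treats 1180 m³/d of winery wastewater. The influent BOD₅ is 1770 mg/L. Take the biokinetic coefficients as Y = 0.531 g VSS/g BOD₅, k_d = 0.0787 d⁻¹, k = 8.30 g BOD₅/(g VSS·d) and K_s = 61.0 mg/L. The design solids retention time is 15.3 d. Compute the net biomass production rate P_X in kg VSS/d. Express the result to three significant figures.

P_X ≈ 503 kg VSS/d

From the Monod/SRT balance for a CMAS, S = K_s·(1+k_d θ_c)/[θ_c·(Y k − k_d) − 1] = 61.0 × (1 + 0.0787 × 15.3) / [15.3 × (0.531 × 8.30 − 0.0787) − 1] = 134.5 / 65.23 = 2.061 mg/L.
Y_obs = Y / (1 + k_d θ_c) = 0.531 / (1 + 0.0787 × 15.3) = 0.531 / 2.204 = 0.2409.
ΔS = 1770 − 2.06 = 1768 mg/L, so the substrate removal rate is 1180 × 1768/1000 = 2086 kg BOD₅/d.
Biomass produced: P_X = Y_obs·Q·ΔS = 0.2409 × 2086 ≈ 502.6 kg VSS/d.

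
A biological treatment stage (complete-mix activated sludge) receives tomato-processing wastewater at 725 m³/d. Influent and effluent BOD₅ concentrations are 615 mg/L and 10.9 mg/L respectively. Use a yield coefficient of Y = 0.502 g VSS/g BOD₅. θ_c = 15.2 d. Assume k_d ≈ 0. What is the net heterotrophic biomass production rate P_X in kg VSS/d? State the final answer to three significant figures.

P_X ≈ 220 kg VSS/d

With endogenous decay neglected, the observed yield equals the true yield: Y_obs = Y = 0.502 g VSS/g BOD₅.
ΔS = 615 − 10.9 = 604.1 mg/L, so the substrate removal rate is 725 × 604.1/1000 = 438.0 kg BOD₅/d.
P_X = Y_obs · Q(S₀ − S) = 0.5020 × 438.0 = 219.9 kg VSS/d.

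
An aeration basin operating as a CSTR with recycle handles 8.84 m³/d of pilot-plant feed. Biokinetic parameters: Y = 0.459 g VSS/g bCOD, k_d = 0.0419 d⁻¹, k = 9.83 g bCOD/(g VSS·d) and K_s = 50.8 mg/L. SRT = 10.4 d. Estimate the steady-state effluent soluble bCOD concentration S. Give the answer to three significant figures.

S ≈ 1.60 mg/L

For a completely mixed reactor with recycle the Lawrence–McCarty relation gives S = K_s·(1 + k_d·θ_c) / [θ_c·(Y·k − k_d) − 1] = 50.8 × (1 + 0.0419 × 10.4) / [10.4 × (0.459 × 9.83 − 0.0419) − 1] = 72.94 / 45.49 = 1.603 mg/L.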